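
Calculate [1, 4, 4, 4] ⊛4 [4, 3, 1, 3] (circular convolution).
Use y[k] = Σ_j u[j]·v[(k-j) mod 4]. y[0] = 1×4 + 4×3 + 4×1 + 4×3 = 32; y[1] = 1×3 + 4×4 + 4×3 + 4×1 = 35; y[2] = 1×1 + 4×3 + 4×4 + 4×3 = 41; y[3] = 1×3 + 4×1 + 4×3 + 4×4 = 35. Result: [32, 35, 41, 35]

[32, 35, 41, 35]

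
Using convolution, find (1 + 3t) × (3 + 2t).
Ascending coefficients: a = [1, 3], b = [3, 2]. c[0] = 1×3 = 3; c[1] = 1×2 + 3×3 = 11; c[2] = 3×2 = 6. Result coefficients: [3, 11, 6] → 3 + 11t + 6t^2

3 + 11t + 6t^2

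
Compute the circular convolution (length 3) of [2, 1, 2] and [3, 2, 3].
Use y[k] = Σ_j s[j]·t[(k-j) mod 3]. y[0] = 2×3 + 1×3 + 2×2 = 13; y[1] = 2×2 + 1×3 + 2×3 = 13; y[2] = 2×3 + 1×2 + 2×3 = 14. Result: [13, 13, 14]

[13, 13, 14]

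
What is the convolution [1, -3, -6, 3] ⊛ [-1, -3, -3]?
y[0] = 1×-1 = -1; y[1] = 1×-3 + -3×-1 = 0; y[2] = 1×-3 + -3×-3 + -6×-1 = 12; y[3] = -3×-3 + -6×-3 + 3×-1 = 24; y[4] = -6×-3 + 3×-3 = 9; y[5] = 3×-3 = -9

[-1, 0, 12, 24, 9, -9]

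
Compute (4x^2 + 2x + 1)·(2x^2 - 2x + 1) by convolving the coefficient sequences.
Ascending coefficients: a = [1, 2, 4], b = [1, -2, 2]. c[0] = 1×1 = 1; c[1] = 1×-2 + 2×1 = 0; c[2] = 1×2 + 2×-2 + 4×1 = 2; c[3] = 2×2 + 4×-2 = -4; c[4] = 4×2 = 8. Result coefficients: [1, 0, 2, -4, 8] → 8x^4 - 4x^3 + 2x^2 + 1

8x^4 - 4x^3 + 2x^2 + 1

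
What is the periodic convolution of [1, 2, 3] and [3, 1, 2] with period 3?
Use y[k] = Σ_j s[j]·t[(k-j) mod 3]. y[0] = 1×3 + 2×2 + 3×1 = 10; y[1] = 1×1 + 2×3 + 3×2 = 13; y[2] = 1×2 + 2×1 + 3×3 = 13. Result: [10, 13, 13]

[10, 13, 13]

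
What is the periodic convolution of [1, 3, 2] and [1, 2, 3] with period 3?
Use y[k] = Σ_j s[j]·t[(k-j) mod 3]. y[0] = 1×1 + 3×3 + 2×2 = 14; y[1] = 1×2 + 3×1 + 2×3 = 11; y[2] = 1×3 + 3×2 + 2×1 = 11. Result: [14, 11, 11]

[14, 11, 11]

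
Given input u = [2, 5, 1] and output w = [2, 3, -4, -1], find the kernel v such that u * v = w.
Output length 4 = len(u) + len(v) - 1 ⇒ len(v) = 2. Solve v forward using v[k] = (w[k] - Σ_{i≥1} u[i]·v[k-i]) / u[0]: v[0] = w[0] / u[0] = 2 / 2 = 1; v[1] = (w[1] - 5×1) / u[0] = (3 - 5×1) / 2 = -1. So v = [1, -1]. Forward-check [2, 5, 1] * [1, -1]: w[0] = 2×1 = 2; w[1] = 2×-1 + 5×1 = 3; w[2] = 5×-1 + 1×1 = -4; w[3] = 1×-1 = -1 → [2, 3, -4, -1] ✓

[1, -1]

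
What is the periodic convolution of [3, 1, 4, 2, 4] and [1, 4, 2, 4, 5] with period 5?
Use y[k] = Σ_j x[j]·h[(k-j) mod 5]. y[0] = 3×1 + 1×5 + 4×4 + 2×2 + 4×4 = 44; y[1] = 3×4 + 1×1 + 4×5 + 2×4 + 4×2 = 49; y[2] = 3×2 + 1×4 + 4×1 + 2×5 + 4×4 = 40; y[3] = 3×4 + 1×2 + 4×4 + 2×1 + 4×5 = 52; y[4] = 3×5 + 1×4 + 4×2 + 2×4 + 4×1 = 39. Result: [44, 49, 40, 52, 39]

[44, 49, 40, 52, 39]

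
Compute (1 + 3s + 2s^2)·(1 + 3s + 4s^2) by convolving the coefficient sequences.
Ascending coefficients: a = [1, 3, 2], b = [1, 3, 4]. c[0] = 1×1 = 1; c[1] = 1×3 + 3×1 = 6; c[2] = 1×4 + 3×3 + 2×1 = 15; c[3] = 3×4 + 2×3 = 18; c[4] = 2×4 = 8. Result coefficients: [1, 6, 15, 18, 8] → 1 + 6s + 15s^2 + 18s^3 + 8s^4

1 + 6s + 15s^2 + 18s^3 + 8s^4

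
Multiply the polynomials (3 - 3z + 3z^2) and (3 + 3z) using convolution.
Ascending coefficients: a = [3, -3, 3], b = [3, 3]. c[0] = 3×3 = 9; c[1] = 3×3 + -3×3 = 0; c[2] = -3×3 + 3×3 = 0; c[3] = 3×3 = 9. Result coefficients: [9, 0, 0, 9] → 9 + 9z^3

9 + 9z^3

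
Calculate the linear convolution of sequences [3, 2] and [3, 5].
y[0] = 3×3 = 9; y[1] = 3×5 + 2×3 = 21; y[2] = 2×5 = 10

[9, 21, 10]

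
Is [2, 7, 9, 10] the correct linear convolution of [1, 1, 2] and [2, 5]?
Recompute linear convolution of [1, 1, 2] and [2, 5]: y[0] = 1×2 = 2; y[1] = 1×5 + 1×2 = 7; y[2] = 1×5 + 2×2 = 9; y[3] = 2×5 = 10 → [2, 7, 9, 10]. Given [2, 7, 9, 10] matches, so answer: Yes

Yes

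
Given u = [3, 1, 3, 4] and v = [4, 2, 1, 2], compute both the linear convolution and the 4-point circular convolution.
Linear: y_lin[0] = 3×4 = 12; y_lin[1] = 3×2 + 1×4 = 10; y_lin[2] = 3×1 + 1×2 + 3×4 = 17; y_lin[3] = 3×2 + 1×1 + 3×2 + 4×4 = 29; y_lin[4] = 1×2 + 3×1 + 4×2 = 13; y_lin[5] = 3×2 + 4×1 = 10; y_lin[6] = 4×2 = 8 → [12, 10, 17, 29, 13, 10, 8]. Circular (length 4): y[0] = 3×4 + 1×2 + 3×1 + 4×2 = 25; y[1] = 3×2 + 1×4 + 3×2 + 4×1 = 20; y[2] = 3×1 + 1×2 + 3×4 + 4×2 = 25; y[3] = 3×2 + 1×1 + 3×2 + 4×4 = 29 → [25, 20, 25, 29]

Linear: [12, 10, 17, 29, 13, 10, 8], Circular: [25, 20, 25, 29]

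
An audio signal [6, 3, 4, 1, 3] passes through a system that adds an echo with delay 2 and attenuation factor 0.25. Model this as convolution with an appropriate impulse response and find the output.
Direct-path + delayed-attenuated-path model → impulse response h = [1, 0, 0.25] (1 at lag 0, 0.25 at lag 2). Output y[n] = x[n] + 0.25·x[n - 2] (with x[n] = 0 outside 0..4): y[0] = 6 + 0.25×0 = 6; y[1] = 3 + 0.25×0 = 3; y[2] = 4 + 0.25×6 = 5.5; y[3] = 1 + 0.25×3 = 1.75; y[4] = 3 + 0.25×4 = 4.0; y[5] = 0 + 0.25×1 = 0.25; y[6] = 0 + 0.25×3 = 0.75. So y = [6, 3, 5.5, 1.75, 4.0, 0.25, 0.75]

[6, 3, 5.5, 1.75, 4.0, 0.25, 0.75]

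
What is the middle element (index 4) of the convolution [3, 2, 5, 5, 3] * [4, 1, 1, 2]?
Use y[k] = Σ_i a[i]·b[k-i] at k=4. y[4] = 2×2 + 5×1 + 5×1 + 3×4 = 26

26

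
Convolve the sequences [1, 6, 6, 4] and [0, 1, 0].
y[0] = 1×0 = 0; y[1] = 1×1 + 6×0 = 1; y[2] = 1×0 + 6×1 + 6×0 = 6; y[3] = 6×0 + 6×1 + 4×0 = 6; y[4] = 6×0 + 4×1 = 4; y[5] = 4×0 = 0

[0, 1, 6, 6, 4, 0]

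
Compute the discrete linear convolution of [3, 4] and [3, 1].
y[0] = 3×3 = 9; y[1] = 3×1 + 4×3 = 15; y[2] = 4×1 = 4

[9, 15, 4]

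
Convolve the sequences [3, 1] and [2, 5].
y[0] = 3×2 = 6; y[1] = 3×5 + 1×2 = 17; y[2] = 1×5 = 5

[6, 17, 5]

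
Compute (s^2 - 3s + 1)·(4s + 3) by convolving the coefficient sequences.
Ascending coefficients: a = [1, -3, 1], b = [3, 4]. c[0] = 1×3 = 3; c[1] = 1×4 + -3×3 = -5; c[2] = -3×4 + 1×3 = -9; c[3] = 1×4 = 4. Result coefficients: [3, -5, -9, 4] → 4s^3 - 9s^2 - 5s + 3

4s^3 - 9s^2 - 5s + 3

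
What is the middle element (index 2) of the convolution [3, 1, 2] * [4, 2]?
Use y[k] = Σ_i a[i]·b[k-i] at k=2. y[2] = 1×2 + 2×4 = 10

10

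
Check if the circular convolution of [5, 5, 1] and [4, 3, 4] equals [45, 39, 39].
Recompute circular convolution of [5, 5, 1] and [4, 3, 4]: y[0] = 5×4 + 5×4 + 1×3 = 43; y[1] = 5×3 + 5×4 + 1×4 = 39; y[2] = 5×4 + 5×3 + 1×4 = 39 → [43, 39, 39]. Compare to given [45, 39, 39]: they differ at index 0: given 45, correct 43, so answer: No

No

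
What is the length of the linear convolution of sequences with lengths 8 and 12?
Linear/full convolution length: m + n - 1 = 8 + 12 - 1 = 19

19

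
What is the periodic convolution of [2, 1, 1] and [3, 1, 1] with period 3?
Use y[k] = Σ_j a[j]·b[(k-j) mod 3]. y[0] = 2×3 + 1×1 + 1×1 = 8; y[1] = 2×1 + 1×3 + 1×1 = 6; y[2] = 2×1 + 1×1 + 1×3 = 6. Result: [8, 6, 6]

[8, 6, 6]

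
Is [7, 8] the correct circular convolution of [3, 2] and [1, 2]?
Recompute circular convolution of [3, 2] and [1, 2]: y[0] = 3×1 + 2×2 = 7; y[1] = 3×2 + 2×1 = 8 → [7, 8]. Given [7, 8] matches, so answer: Yes

Yes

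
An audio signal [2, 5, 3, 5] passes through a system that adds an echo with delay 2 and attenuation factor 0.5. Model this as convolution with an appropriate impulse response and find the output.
Direct-path + delayed-attenuated-path model → impulse response h = [1, 0, 0.5] (1 at lag 0, 0.5 at lag 2). Output y[n] = x[n] + 0.5·x[n - 2] (with x[n] = 0 outside 0..3): y[0] = 2 + 0.5×0 = 2; y[1] = 5 + 0.5×0 = 5; y[2] = 3 + 0.5×2 = 4.0; y[3] = 5 + 0.5×5 = 7.5; y[4] = 0 + 0.5×3 = 1.5; y[5] = 0 + 0.5×5 = 2.5. So y = [2, 5, 4.0, 7.5, 1.5, 2.5]

[2, 5, 4.0, 7.5, 1.5, 2.5]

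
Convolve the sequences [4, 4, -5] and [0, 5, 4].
y[0] = 4×0 = 0; y[1] = 4×5 + 4×0 = 20; y[2] = 4×4 + 4×5 + -5×0 = 36; y[3] = 4×4 + -5×5 = -9; y[4] = -5×4 = -20

[0, 20, 36, -9, -20]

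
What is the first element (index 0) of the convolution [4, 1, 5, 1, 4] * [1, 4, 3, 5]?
Use y[k] = Σ_i a[i]·b[k-i] at k=0. y[0] = 4×1 = 4

4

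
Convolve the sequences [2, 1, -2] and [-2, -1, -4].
y[0] = 2×-2 = -4; y[1] = 2×-1 + 1×-2 = -4; y[2] = 2×-4 + 1×-1 + -2×-2 = -5; y[3] = 1×-4 + -2×-1 = -2; y[4] = -2×-4 = 8

[-4, -4, -5, -2, 8]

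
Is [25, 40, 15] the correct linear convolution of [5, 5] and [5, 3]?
Recompute linear convolution of [5, 5] and [5, 3]: y[0] = 5×5 = 25; y[1] = 5×3 + 5×5 = 40; y[2] = 5×3 = 15 → [25, 40, 15]. Given [25, 40, 15] matches, so answer: Yes

Yes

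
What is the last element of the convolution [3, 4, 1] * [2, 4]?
Use y[k] = Σ_i a[i]·b[k-i] at k=3. y[3] = 1×4 = 4

4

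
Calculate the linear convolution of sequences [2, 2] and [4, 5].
y[0] = 2×4 = 8; y[1] = 2×5 + 2×4 = 18; y[2] = 2×5 = 10

[8, 18, 10]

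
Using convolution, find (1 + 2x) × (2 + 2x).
Ascending coefficients: a = [1, 2], b = [2, 2]. c[0] = 1×2 = 2; c[1] = 1×2 + 2×2 = 6; c[2] = 2×2 = 4. Result coefficients: [2, 6, 4] → 2 + 6x + 4x^2

2 + 6x + 4x^2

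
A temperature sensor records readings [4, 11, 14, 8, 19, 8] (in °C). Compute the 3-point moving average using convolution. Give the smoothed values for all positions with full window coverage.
3-point moving average kernel = [1, 1, 1]. Apply in 'valid' mode (full window coverage): avg[0] = (4 + 11 + 14) / 3 = 9.67; avg[1] = (11 + 14 + 8) / 3 = 11.0; avg[2] = (14 + 8 + 19) / 3 = 13.67; avg[3] = (8 + 19 + 8) / 3 = 11.67. Smoothed values: [9.67, 11.0, 13.67, 11.67]

[9.67, 11.0, 13.67, 11.67]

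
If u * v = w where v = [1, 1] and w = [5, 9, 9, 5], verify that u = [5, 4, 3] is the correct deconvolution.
Forward-compute [5, 4, 3] * [1, 1]: w[0] = 5×1 = 5; w[1] = 5×1 + 4×1 = 9; w[2] = 4×1 + 3×1 = 7; w[3] = 3×1 = 3 → [5, 9, 7, 3]. Does not match given w = [5, 9, 9, 5].

Not verified. [5, 4, 3] * [1, 1] = [5, 9, 7, 3], which differs from [5, 9, 9, 5] at index 2.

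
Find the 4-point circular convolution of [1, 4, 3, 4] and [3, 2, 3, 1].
Use y[k] = Σ_j a[j]·b[(k-j) mod 4]. y[0] = 1×3 + 4×1 + 3×3 + 4×2 = 24; y[1] = 1×2 + 4×3 + 3×1 + 4×3 = 29; y[2] = 1×3 + 4×2 + 3×3 + 4×1 = 24; y[3] = 1×1 + 4×3 + 3×2 + 4×3 = 31. Result: [24, 29, 24, 31]

[24, 29, 24, 31]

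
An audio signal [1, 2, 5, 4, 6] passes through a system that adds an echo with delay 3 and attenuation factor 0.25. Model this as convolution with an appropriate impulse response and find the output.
Direct-path + delayed-attenuated-path model → impulse response h = [1, 0, 0, 0.25] (1 at lag 0, 0.25 at lag 3). Output y[n] = x[n] + 0.25·x[n - 3] (with x[n] = 0 outside 0..4): y[0] = 1 + 0.25×0 = 1; y[1] = 2 + 0.25×0 = 2; y[2] = 5 + 0.25×0 = 5; y[3] = 4 + 0.25×1 = 4.25; y[4] = 6 + 0.25×2 = 6.5; y[5] = 0 + 0.25×5 = 1.25; y[6] = 0 + 0.25×4 = 1.0; y[7] = 0 + 0.25×6 = 1.5. So y = [1, 2, 5, 4.25, 6.5, 1.25, 1.0, 1.5]

[1, 2, 5, 4.25, 6.5, 1.25, 1.0, 1.5]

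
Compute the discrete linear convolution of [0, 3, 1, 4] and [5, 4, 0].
y[0] = 0×5 = 0; y[1] = 0×4 + 3×5 = 15; y[2] = 0×0 + 3×4 + 1×5 = 17; y[3] = 3×0 + 1×4 + 4×5 = 24; y[4] = 1×0 + 4×4 = 16; y[5] = 4×0 = 0

[0, 15, 17, 24, 16, 0]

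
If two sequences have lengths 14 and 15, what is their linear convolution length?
Linear/full convolution length: m + n - 1 = 14 + 15 - 1 = 28

28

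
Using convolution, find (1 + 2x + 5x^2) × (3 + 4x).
Ascending coefficients: a = [1, 2, 5], b = [3, 4]. c[0] = 1×3 = 3; c[1] = 1×4 + 2×3 = 10; c[2] = 2×4 + 5×3 = 23; c[3] = 5×4 = 20. Result coefficients: [3, 10, 23, 20] → 3 + 10x + 23x^2 + 20x^3

3 + 10x + 23x^2 + 20x^3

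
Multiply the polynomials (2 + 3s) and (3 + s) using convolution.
Ascending coefficients: a = [2, 3], b = [3, 1]. c[0] = 2×3 = 6; c[1] = 2×1 + 3×3 = 11; c[2] = 3×1 = 3. Result coefficients: [6, 11, 3] → 6 + 11s + 3s^2

6 + 11s + 3s^2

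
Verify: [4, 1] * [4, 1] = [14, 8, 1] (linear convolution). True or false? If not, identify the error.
Recompute linear convolution of [4, 1] and [4, 1]: y[0] = 4×4 = 16; y[1] = 4×1 + 1×4 = 8; y[2] = 1×1 = 1 → [16, 8, 1]. Compare to given [14, 8, 1]: they differ at index 0: given 14, correct 16, so answer: No

No. Error at index 0: given 14, correct 16.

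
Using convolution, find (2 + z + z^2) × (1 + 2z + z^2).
Ascending coefficients: a = [2, 1, 1], b = [1, 2, 1]. c[0] = 2×1 = 2; c[1] = 2×2 + 1×1 = 5; c[2] = 2×1 + 1×2 + 1×1 = 5; c[3] = 1×1 + 1×2 = 3; c[4] = 1×1 = 1. Result coefficients: [2, 5, 5, 3, 1] → 2 + 5z + 5z^2 + 3z^3 + z^4

2 + 5z + 5z^2 + 3z^3 + z^4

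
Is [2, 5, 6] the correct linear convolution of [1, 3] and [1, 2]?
Recompute linear convolution of [1, 3] and [1, 2]: y[0] = 1×1 = 1; y[1] = 1×2 + 3×1 = 5; y[2] = 3×2 = 6 → [1, 5, 6]. Compare to given [2, 5, 6]: they differ at index 0: given 2, correct 1, so answer: No

No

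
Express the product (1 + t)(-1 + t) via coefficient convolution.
Ascending coefficients: a = [1, 1], b = [-1, 1]. c[0] = 1×-1 = -1; c[1] = 1×1 + 1×-1 = 0; c[2] = 1×1 = 1. Result coefficients: [-1, 0, 1] → -1 + t^2

-1 + t^2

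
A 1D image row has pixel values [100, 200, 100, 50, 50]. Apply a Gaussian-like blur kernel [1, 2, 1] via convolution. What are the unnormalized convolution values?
Convolve image row [100, 200, 100, 50, 50] with kernel [1, 2, 1]: y[0] = 100×1 = 100; y[1] = 100×2 + 200×1 = 400; y[2] = 100×1 + 200×2 + 100×1 = 600; y[3] = 200×1 + 100×2 + 50×1 = 450; y[4] = 100×1 + 50×2 + 50×1 = 250; y[5] = 50×1 + 50×2 = 150; y[6] = 50×1 = 50 → [100, 400, 600, 450, 250, 150, 50]. Normalization factor = sum(kernel) = 4.

[100, 400, 600, 450, 250, 150, 50]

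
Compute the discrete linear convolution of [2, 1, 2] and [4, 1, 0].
y[0] = 2×4 = 8; y[1] = 2×1 + 1×4 = 6; y[2] = 2×0 + 1×1 + 2×4 = 9; y[3] = 1×0 + 2×1 = 2; y[4] = 2×0 = 0

[8, 6, 9, 2, 0]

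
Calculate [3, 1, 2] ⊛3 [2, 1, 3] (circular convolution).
Use y[k] = Σ_j f[j]·g[(k-j) mod 3]. y[0] = 3×2 + 1×3 + 2×1 = 11; y[1] = 3×1 + 1×2 + 2×3 = 11; y[2] = 3×3 + 1×1 + 2×2 = 14. Result: [11, 11, 14]

[11, 11, 14]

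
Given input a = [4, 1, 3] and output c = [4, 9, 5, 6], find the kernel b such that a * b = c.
Output length 4 = len(a) + len(b) - 1 ⇒ len(b) = 2. Solve b forward using b[k] = (c[k] - Σ_{i≥1} a[i]·b[k-i]) / a[0]: b[0] = c[0] / a[0] = 4 / 4 = 1; b[1] = (c[1] - 1×1) / a[0] = (9 - 1×1) / 4 = 2. So b = [1, 2]. Forward-check [4, 1, 3] * [1, 2]: c[0] = 4×1 = 4; c[1] = 4×2 + 1×1 = 9; c[2] = 1×2 + 3×1 = 5; c[3] = 3×2 = 6 → [4, 9, 5, 6] ✓

[1, 2]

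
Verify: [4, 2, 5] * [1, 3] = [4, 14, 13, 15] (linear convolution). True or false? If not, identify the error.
Recompute linear convolution of [4, 2, 5] and [1, 3]: y[0] = 4×1 = 4; y[1] = 4×3 + 2×1 = 14; y[2] = 2×3 + 5×1 = 11; y[3] = 5×3 = 15 → [4, 14, 11, 15]. Compare to given [4, 14, 13, 15]: they differ at index 2: given 13, correct 11, so answer: No

No. Error at index 2: given 13, correct 11.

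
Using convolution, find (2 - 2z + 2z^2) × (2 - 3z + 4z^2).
Ascending coefficients: a = [2, -2, 2], b = [2, -3, 4]. c[0] = 2×2 = 4; c[1] = 2×-3 + -2×2 = -10; c[2] = 2×4 + -2×-3 + 2×2 = 18; c[3] = -2×4 + 2×-3 = -14; c[4] = 2×4 = 8. Result coefficients: [4, -10, 18, -14, 8] → 4 - 10z + 18z^2 - 14z^3 + 8z^4

4 - 10z + 18z^2 - 14z^3 + 8z^4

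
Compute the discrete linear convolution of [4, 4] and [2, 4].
y[0] = 4×2 = 8; y[1] = 4×4 + 4×2 = 24; y[2] = 4×4 = 16

[8, 24, 16]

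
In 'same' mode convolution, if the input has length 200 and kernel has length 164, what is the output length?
'Same' mode returns an output with the same length as the input: 200

200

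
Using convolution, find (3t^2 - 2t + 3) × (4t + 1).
Ascending coefficients: a = [3, -2, 3], b = [1, 4]. c[0] = 3×1 = 3; c[1] = 3×4 + -2×1 = 10; c[2] = -2×4 + 3×1 = -5; c[3] = 3×4 = 12. Result coefficients: [3, 10, -5, 12] → 12t^3 - 5t^2 + 10t + 3

12t^3 - 5t^2 + 10t + 3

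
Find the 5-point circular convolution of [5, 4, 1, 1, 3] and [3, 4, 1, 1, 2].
Use y[k] = Σ_j u[j]·v[(k-j) mod 5]. y[0] = 5×3 + 4×2 + 1×1 + 1×1 + 3×4 = 37; y[1] = 5×4 + 4×3 + 1×2 + 1×1 + 3×1 = 38; y[2] = 5×1 + 4×4 + 1×3 + 1×2 + 3×1 = 29; y[3] = 5×1 + 4×1 + 1×4 + 1×3 + 3×2 = 22; y[4] = 5×2 + 4×1 + 1×1 + 1×4 + 3×3 = 28. Result: [37, 38, 29, 22, 28]

[37, 38, 29, 22, 28]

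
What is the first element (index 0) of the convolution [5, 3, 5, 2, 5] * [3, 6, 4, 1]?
Use y[k] = Σ_i a[i]·b[k-i] at k=0. y[0] = 5×3 = 15

15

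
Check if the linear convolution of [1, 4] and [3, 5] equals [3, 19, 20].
Recompute linear convolution of [1, 4] and [3, 5]: y[0] = 1×3 = 3; y[1] = 1×5 + 4×3 = 17; y[2] = 4×5 = 20 → [3, 17, 20]. Compare to given [3, 19, 20]: they differ at index 1: given 19, correct 17, so answer: No

No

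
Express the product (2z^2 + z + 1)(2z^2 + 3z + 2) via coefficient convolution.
Ascending coefficients: a = [1, 1, 2], b = [2, 3, 2]. c[0] = 1×2 = 2; c[1] = 1×3 + 1×2 = 5; c[2] = 1×2 + 1×3 + 2×2 = 9; c[3] = 1×2 + 2×3 = 8; c[4] = 2×2 = 4. Result coefficients: [2, 5, 9, 8, 4] → 4z^4 + 8z^3 + 9z^2 + 5z + 2

4z^4 + 8z^3 + 9z^2 + 5z + 2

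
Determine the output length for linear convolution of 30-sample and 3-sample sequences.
Linear/full convolution length: m + n - 1 = 30 + 3 - 1 = 32

32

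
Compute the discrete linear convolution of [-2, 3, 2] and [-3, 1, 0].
y[0] = -2×-3 = 6; y[1] = -2×1 + 3×-3 = -11; y[2] = -2×0 + 3×1 + 2×-3 = -3; y[3] = 3×0 + 2×1 = 2; y[4] = 2×0 = 0

[6, -11, -3, 2, 0]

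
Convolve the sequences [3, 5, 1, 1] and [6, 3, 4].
y[0] = 3×6 = 18; y[1] = 3×3 + 5×6 = 39; y[2] = 3×4 + 5×3 + 1×6 = 33; y[3] = 5×4 + 1×3 + 1×6 = 29; y[4] = 1×4 + 1×3 = 7; y[5] = 1×4 = 4

[18, 39, 33, 29, 7, 4]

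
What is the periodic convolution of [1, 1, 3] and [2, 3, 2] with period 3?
Use y[k] = Σ_j x[j]·h[(k-j) mod 3]. y[0] = 1×2 + 1×2 + 3×3 = 13; y[1] = 1×3 + 1×2 + 3×2 = 11; y[2] = 1×2 + 1×3 + 3×2 = 11. Result: [13, 11, 11]

[13, 11, 11]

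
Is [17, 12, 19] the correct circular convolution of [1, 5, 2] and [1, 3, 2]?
Recompute circular convolution of [1, 5, 2] and [1, 3, 2]: y[0] = 1×1 + 5×2 + 2×3 = 17; y[1] = 1×3 + 5×1 + 2×2 = 12; y[2] = 1×2 + 5×3 + 2×1 = 19 → [17, 12, 19]. Given [17, 12, 19] matches, so answer: Yes

Yes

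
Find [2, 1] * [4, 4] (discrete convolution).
y[0] = 2×4 = 8; y[1] = 2×4 + 1×4 = 12; y[2] = 1×4 = 4

[8, 12, 4]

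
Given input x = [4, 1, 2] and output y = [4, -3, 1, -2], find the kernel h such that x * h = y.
Output length 4 = len(x) + len(h) - 1 ⇒ len(h) = 2. Solve h forward using h[k] = (y[k] - Σ_{i≥1} x[i]·h[k-i]) / x[0]: h[0] = y[0] / x[0] = 4 / 4 = 1; h[1] = (y[1] - 1×1) / x[0] = (-3 - 1×1) / 4 = -1. So h = [1, -1]. Forward-check [4, 1, 2] * [1, -1]: y[0] = 4×1 = 4; y[1] = 4×-1 + 1×1 = -3; y[2] = 1×-1 + 2×1 = 1; y[3] = 2×-1 = -2 → [4, -3, 1, -2] ✓

[1, -1]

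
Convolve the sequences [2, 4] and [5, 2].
y[0] = 2×5 = 10; y[1] = 2×2 + 4×5 = 24; y[2] = 4×2 = 8

[10, 24, 8]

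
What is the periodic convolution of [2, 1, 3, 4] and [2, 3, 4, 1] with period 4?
Use y[k] = Σ_j s[j]·t[(k-j) mod 4]. y[0] = 2×2 + 1×1 + 3×4 + 4×3 = 29; y[1] = 2×3 + 1×2 + 3×1 + 4×4 = 27; y[2] = 2×4 + 1×3 + 3×2 + 4×1 = 21; y[3] = 2×1 + 1×4 + 3×3 + 4×2 = 23. Result: [29, 27, 21, 23]

[29, 27, 21, 23]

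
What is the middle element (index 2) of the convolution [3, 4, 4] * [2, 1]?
Use y[k] = Σ_i a[i]·b[k-i] at k=2. y[2] = 4×1 + 4×2 = 12

12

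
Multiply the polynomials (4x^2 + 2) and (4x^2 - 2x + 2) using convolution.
Ascending coefficients: a = [2, 0, 4], b = [2, -2, 4]. c[0] = 2×2 = 4; c[1] = 2×-2 + 0×2 = -4; c[2] = 2×4 + 0×-2 + 4×2 = 16; c[3] = 0×4 + 4×-2 = -8; c[4] = 4×4 = 16. Result coefficients: [4, -4, 16, -8, 16] → 16x^4 - 8x^3 + 16x^2 - 4x + 4

16x^4 - 8x^3 + 16x^2 - 4x + 4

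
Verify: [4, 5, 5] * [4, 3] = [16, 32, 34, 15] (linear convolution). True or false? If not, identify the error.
Recompute linear convolution of [4, 5, 5] and [4, 3]: y[0] = 4×4 = 16; y[1] = 4×3 + 5×4 = 32; y[2] = 5×3 + 5×4 = 35; y[3] = 5×3 = 15 → [16, 32, 35, 15]. Compare to given [16, 32, 34, 15]: they differ at index 2: given 34, correct 35, so answer: No

No. Error at index 2: given 34, correct 35.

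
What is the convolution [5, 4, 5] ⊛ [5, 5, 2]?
y[0] = 5×5 = 25; y[1] = 5×5 + 4×5 = 45; y[2] = 5×2 + 4×5 + 5×5 = 55; y[3] = 4×2 + 5×5 = 33; y[4] = 5×2 = 10

[25, 45, 55, 33, 10]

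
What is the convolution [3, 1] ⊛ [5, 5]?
y[0] = 3×5 = 15; y[1] = 3×5 + 1×5 = 20; y[2] = 1×5 = 5

[15, 20, 5]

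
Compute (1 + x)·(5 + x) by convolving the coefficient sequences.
Ascending coefficients: a = [1, 1], b = [5, 1]. c[0] = 1×5 = 5; c[1] = 1×1 + 1×5 = 6; c[2] = 1×1 = 1. Result coefficients: [5, 6, 1] → 5 + 6x + x^2

5 + 6x + x^2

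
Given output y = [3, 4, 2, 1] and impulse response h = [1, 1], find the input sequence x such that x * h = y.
Deconvolve y=[3, 4, 2, 1] by h=[1, 1]. Since h[0]=1, solve forward: x[0] = y[0] / 1 = 3; x[1] = (y[1] - 3×1) / 1 = 1; x[2] = (y[2] - 1×1) / 1 = 1. So x = [3, 1, 1]. Check by forward convolution: y[0] = 3×1 = 3; y[1] = 3×1 + 1×1 = 4; y[2] = 1×1 + 1×1 = 2; y[3] = 1×1 = 1

[3, 1, 1]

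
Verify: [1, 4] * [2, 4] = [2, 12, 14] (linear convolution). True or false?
Recompute linear convolution of [1, 4] and [2, 4]: y[0] = 1×2 = 2; y[1] = 1×4 + 4×2 = 12; y[2] = 4×4 = 16 → [2, 12, 16]. Compare to given [2, 12, 14]: they differ at index 2: given 14, correct 16, so answer: No

No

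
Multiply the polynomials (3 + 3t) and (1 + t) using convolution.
Ascending coefficients: a = [3, 3], b = [1, 1]. c[0] = 3×1 = 3; c[1] = 3×1 + 3×1 = 6; c[2] = 3×1 = 3. Result coefficients: [3, 6, 3] → 3 + 6t + 3t^2

3 + 6t + 3t^2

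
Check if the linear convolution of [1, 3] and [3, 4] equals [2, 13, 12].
Recompute linear convolution of [1, 3] and [3, 4]: y[0] = 1×3 = 3; y[1] = 1×4 + 3×3 = 13; y[2] = 3×4 = 12 → [3, 13, 12]. Compare to given [2, 13, 12]: they differ at index 0: given 2, correct 3, so answer: No

No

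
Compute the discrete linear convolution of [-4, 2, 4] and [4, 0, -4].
y[0] = -4×4 = -16; y[1] = -4×0 + 2×4 = 8; y[2] = -4×-4 + 2×0 + 4×4 = 32; y[3] = 2×-4 + 4×0 = -8; y[4] = 4×-4 = -16

[-16, 8, 32, -8, -16]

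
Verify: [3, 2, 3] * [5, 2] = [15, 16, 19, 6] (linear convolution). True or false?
Recompute linear convolution of [3, 2, 3] and [5, 2]: y[0] = 3×5 = 15; y[1] = 3×2 + 2×5 = 16; y[2] = 2×2 + 3×5 = 19; y[3] = 3×2 = 6 → [15, 16, 19, 6]. Given [15, 16, 19, 6] matches, so answer: Yes

Yes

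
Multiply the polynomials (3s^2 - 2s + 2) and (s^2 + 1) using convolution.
Ascending coefficients: a = [2, -2, 3], b = [1, 0, 1]. c[0] = 2×1 = 2; c[1] = 2×0 + -2×1 = -2; c[2] = 2×1 + -2×0 + 3×1 = 5; c[3] = -2×1 + 3×0 = -2; c[4] = 3×1 = 3. Result coefficients: [2, -2, 5, -2, 3] → 3s^4 - 2s^3 + 5s^2 - 2s + 2

3s^4 - 2s^3 + 5s^2 - 2s + 2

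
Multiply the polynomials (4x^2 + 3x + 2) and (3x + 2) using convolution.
Ascending coefficients: a = [2, 3, 4], b = [2, 3]. c[0] = 2×2 = 4; c[1] = 2×3 + 3×2 = 12; c[2] = 3×3 + 4×2 = 17; c[3] = 4×3 = 12. Result coefficients: [4, 12, 17, 12] → 12x^3 + 17x^2 + 12x + 4

12x^3 + 17x^2 + 12x + 4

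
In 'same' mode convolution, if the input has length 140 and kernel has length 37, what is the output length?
'Same' mode returns an output with the same length as the input: 140

140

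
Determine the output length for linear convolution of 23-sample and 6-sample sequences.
Linear/full convolution length: m + n - 1 = 23 + 6 - 1 = 28

28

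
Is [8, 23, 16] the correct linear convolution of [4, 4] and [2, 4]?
Recompute linear convolution of [4, 4] and [2, 4]: y[0] = 4×2 = 8; y[1] = 4×4 + 4×2 = 24; y[2] = 4×4 = 16 → [8, 24, 16]. Compare to given [8, 23, 16]: they differ at index 1: given 23, correct 24, so answer: No

No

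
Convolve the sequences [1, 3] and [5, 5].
y[0] = 1×5 = 5; y[1] = 1×5 + 3×5 = 20; y[2] = 3×5 = 15

[5, 20, 15]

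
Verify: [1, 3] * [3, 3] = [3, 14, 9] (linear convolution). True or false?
Recompute linear convolution of [1, 3] and [3, 3]: y[0] = 1×3 = 3; y[1] = 1×3 + 3×3 = 12; y[2] = 3×3 = 9 → [3, 12, 9]. Compare to given [3, 14, 9]: they differ at index 1: given 14, correct 12, so answer: No

No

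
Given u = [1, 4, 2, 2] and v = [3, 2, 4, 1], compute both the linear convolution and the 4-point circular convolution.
Linear: y_lin[0] = 1×3 = 3; y_lin[1] = 1×2 + 4×3 = 14; y_lin[2] = 1×4 + 4×2 + 2×3 = 18; y_lin[3] = 1×1 + 4×4 + 2×2 + 2×3 = 27; y_lin[4] = 4×1 + 2×4 + 2×2 = 16; y_lin[5] = 2×1 + 2×4 = 10; y_lin[6] = 2×1 = 2 → [3, 14, 18, 27, 16, 10, 2]. Circular (length 4): y[0] = 1×3 + 4×1 + 2×4 + 2×2 = 19; y[1] = 1×2 + 4×3 + 2×1 + 2×4 = 24; y[2] = 1×4 + 4×2 + 2×3 + 2×1 = 20; y[3] = 1×1 + 4×4 + 2×2 + 2×3 = 27 → [19, 24, 20, 27]

Linear: [3, 14, 18, 27, 16, 10, 2], Circular: [19, 24, 20, 27]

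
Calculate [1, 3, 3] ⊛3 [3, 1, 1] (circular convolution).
Use y[k] = Σ_j f[j]·g[(k-j) mod 3]. y[0] = 1×3 + 3×1 + 3×1 = 9; y[1] = 1×1 + 3×3 + 3×1 = 13; y[2] = 1×1 + 3×1 + 3×3 = 13. Result: [9, 13, 13]

[9, 13, 13]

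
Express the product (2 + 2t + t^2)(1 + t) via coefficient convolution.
Ascending coefficients: a = [2, 2, 1], b = [1, 1]. c[0] = 2×1 = 2; c[1] = 2×1 + 2×1 = 4; c[2] = 2×1 + 1×1 = 3; c[3] = 1×1 = 1. Result coefficients: [2, 4, 3, 1] → 2 + 4t + 3t^2 + t^3

2 + 4t + 3t^2 + t^3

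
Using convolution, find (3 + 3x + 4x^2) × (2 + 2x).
Ascending coefficients: a = [3, 3, 4], b = [2, 2]. c[0] = 3×2 = 6; c[1] = 3×2 + 3×2 = 12; c[2] = 3×2 + 4×2 = 14; c[3] = 4×2 = 8. Result coefficients: [6, 12, 14, 8] → 6 + 12x + 14x^2 + 8x^3

6 + 12x + 14x^2 + 8x^3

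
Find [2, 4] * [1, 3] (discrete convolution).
y[0] = 2×1 = 2; y[1] = 2×3 + 4×1 = 10; y[2] = 4×3 = 12

[2, 10, 12]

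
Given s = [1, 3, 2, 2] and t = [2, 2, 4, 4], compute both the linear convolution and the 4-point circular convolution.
Linear: y_lin[0] = 1×2 = 2; y_lin[1] = 1×2 + 3×2 = 8; y_lin[2] = 1×4 + 3×2 + 2×2 = 14; y_lin[3] = 1×4 + 3×4 + 2×2 + 2×2 = 24; y_lin[4] = 3×4 + 2×4 + 2×2 = 24; y_lin[5] = 2×4 + 2×4 = 16; y_lin[6] = 2×4 = 8 → [2, 8, 14, 24, 24, 16, 8]. Circular (length 4): y[0] = 1×2 + 3×4 + 2×4 + 2×2 = 26; y[1] = 1×2 + 3×2 + 2×4 + 2×4 = 24; y[2] = 1×4 + 3×2 + 2×2 + 2×4 = 22; y[3] = 1×4 + 3×4 + 2×2 + 2×2 = 24 → [26, 24, 22, 24]

Linear: [2, 8, 14, 24, 24, 16, 8], Circular: [26, 24, 22, 24]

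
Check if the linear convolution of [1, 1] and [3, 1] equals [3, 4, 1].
Recompute linear convolution of [1, 1] and [3, 1]: y[0] = 1×3 = 3; y[1] = 1×1 + 1×3 = 4; y[2] = 1×1 = 1 → [3, 4, 1]. Given [3, 4, 1] matches, so answer: Yes

Yes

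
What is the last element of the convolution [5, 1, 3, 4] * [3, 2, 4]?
Use y[k] = Σ_i a[i]·b[k-i] at k=5. y[5] = 4×4 = 16

16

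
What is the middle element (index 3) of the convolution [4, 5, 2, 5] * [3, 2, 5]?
Use y[k] = Σ_i a[i]·b[k-i] at k=3. y[3] = 5×5 + 2×2 + 5×3 = 44

44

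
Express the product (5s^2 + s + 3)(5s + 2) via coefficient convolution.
Ascending coefficients: a = [3, 1, 5], b = [2, 5]. c[0] = 3×2 = 6; c[1] = 3×5 + 1×2 = 17; c[2] = 1×5 + 5×2 = 15; c[3] = 5×5 = 25. Result coefficients: [6, 17, 15, 25] → 25s^3 + 15s^2 + 17s + 6

25s^3 + 15s^2 + 17s + 6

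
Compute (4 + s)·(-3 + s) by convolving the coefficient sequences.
Ascending coefficients: a = [4, 1], b = [-3, 1]. c[0] = 4×-3 = -12; c[1] = 4×1 + 1×-3 = 1; c[2] = 1×1 = 1. Result coefficients: [-12, 1, 1] → -12 + s + s^2

-12 + s + s^2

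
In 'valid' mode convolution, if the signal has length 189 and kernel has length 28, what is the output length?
'Valid' mode counts only positions where the kernel fully overlaps the signal: m - n + 1 = 189 - 28 + 1 = 162

162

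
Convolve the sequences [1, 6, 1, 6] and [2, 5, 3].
y[0] = 1×2 = 2; y[1] = 1×5 + 6×2 = 17; y[2] = 1×3 + 6×5 + 1×2 = 35; y[3] = 6×3 + 1×5 + 6×2 = 35; y[4] = 1×3 + 6×5 = 33; y[5] = 6×3 = 18

[2, 17, 35, 35, 33, 18]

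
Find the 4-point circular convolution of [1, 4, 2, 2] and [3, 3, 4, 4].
Use y[k] = Σ_j s[j]·t[(k-j) mod 4]. y[0] = 1×3 + 4×4 + 2×4 + 2×3 = 33; y[1] = 1×3 + 4×3 + 2×4 + 2×4 = 31; y[2] = 1×4 + 4×3 + 2×3 + 2×4 = 30; y[3] = 1×4 + 4×4 + 2×3 + 2×3 = 32. Result: [33, 31, 30, 32]

[33, 31, 30, 32]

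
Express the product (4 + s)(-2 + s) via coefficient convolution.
Ascending coefficients: a = [4, 1], b = [-2, 1]. c[0] = 4×-2 = -8; c[1] = 4×1 + 1×-2 = 2; c[2] = 1×1 = 1. Result coefficients: [-8, 2, 1] → -8 + 2s + s^2

-8 + 2s + s^2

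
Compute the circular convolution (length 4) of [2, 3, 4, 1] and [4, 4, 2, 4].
Use y[k] = Σ_j f[j]·g[(k-j) mod 4]. y[0] = 2×4 + 3×4 + 4×2 + 1×4 = 32; y[1] = 2×4 + 3×4 + 4×4 + 1×2 = 38; y[2] = 2×2 + 3×4 + 4×4 + 1×4 = 36; y[3] = 2×4 + 3×2 + 4×4 + 1×4 = 34. Result: [32, 38, 36, 34]

[32, 38, 36, 34]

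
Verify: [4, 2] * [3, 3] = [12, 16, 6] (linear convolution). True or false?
Recompute linear convolution of [4, 2] and [3, 3]: y[0] = 4×3 = 12; y[1] = 4×3 + 2×3 = 18; y[2] = 2×3 = 6 → [12, 18, 6]. Compare to given [12, 16, 6]: they differ at index 1: given 16, correct 18, so answer: No

No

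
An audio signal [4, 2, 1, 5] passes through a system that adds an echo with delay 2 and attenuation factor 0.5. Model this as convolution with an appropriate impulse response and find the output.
Direct-path + delayed-attenuated-path model → impulse response h = [1, 0, 0.5] (1 at lag 0, 0.5 at lag 2). Output y[n] = x[n] + 0.5·x[n - 2] (with x[n] = 0 outside 0..3): y[0] = 4 + 0.5×0 = 4; y[1] = 2 + 0.5×0 = 2; y[2] = 1 + 0.5×4 = 3.0; y[3] = 5 + 0.5×2 = 6.0; y[4] = 0 + 0.5×1 = 0.5; y[5] = 0 + 0.5×5 = 2.5. So y = [4, 2, 3.0, 6.0, 0.5, 2.5]

[4, 2, 3.0, 6.0, 0.5, 2.5]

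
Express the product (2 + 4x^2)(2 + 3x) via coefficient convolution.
Ascending coefficients: a = [2, 0, 4], b = [2, 3]. c[0] = 2×2 = 4; c[1] = 2×3 + 0×2 = 6; c[2] = 0×3 + 4×2 = 8; c[3] = 4×3 = 12. Result coefficients: [4, 6, 8, 12] → 4 + 6x + 8x^2 + 12x^3

4 + 6x + 8x^2 + 12x^3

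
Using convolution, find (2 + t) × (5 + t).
Ascending coefficients: a = [2, 1], b = [5, 1]. c[0] = 2×5 = 10; c[1] = 2×1 + 1×5 = 7; c[2] = 1×1 = 1. Result coefficients: [10, 7, 1] → 10 + 7t + t^2

10 + 7t + t^2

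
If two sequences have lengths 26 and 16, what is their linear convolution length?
Linear/full convolution length: m + n - 1 = 26 + 16 - 1 = 41

41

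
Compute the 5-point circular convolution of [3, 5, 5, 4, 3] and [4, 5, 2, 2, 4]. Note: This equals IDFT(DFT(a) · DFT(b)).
Either evaluate y[k] = Σ_j a[j]·b[(k-j) mod 5] directly, or use IDFT(DFT(a) · DFT(b)). y[0] = 3×4 + 5×4 + 5×2 + 4×2 + 3×5 = 65; y[1] = 3×5 + 5×4 + 5×4 + 4×2 + 3×2 = 69; y[2] = 3×2 + 5×5 + 5×4 + 4×4 + 3×2 = 73; y[3] = 3×2 + 5×2 + 5×5 + 4×4 + 3×4 = 69; y[4] = 3×4 + 5×2 + 5×2 + 4×5 + 3×4 = 64. Result: [65, 69, 73, 69, 64]

[65, 69, 73, 69, 64]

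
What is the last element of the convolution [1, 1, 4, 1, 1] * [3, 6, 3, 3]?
Use y[k] = Σ_i a[i]·b[k-i] at k=7. y[7] = 1×3 = 3

3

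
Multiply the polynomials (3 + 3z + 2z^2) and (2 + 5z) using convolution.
Ascending coefficients: a = [3, 3, 2], b = [2, 5]. c[0] = 3×2 = 6; c[1] = 3×5 + 3×2 = 21; c[2] = 3×5 + 2×2 = 19; c[3] = 2×5 = 10. Result coefficients: [6, 21, 19, 10] → 6 + 21z + 19z^2 + 10z^3

6 + 21z + 19z^2 + 10z^3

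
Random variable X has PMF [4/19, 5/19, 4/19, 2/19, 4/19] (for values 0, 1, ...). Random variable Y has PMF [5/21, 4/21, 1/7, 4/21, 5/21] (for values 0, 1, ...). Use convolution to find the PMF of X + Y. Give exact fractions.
P(X+Y=k) = Σ_i P(X=i)·P(Y=k-i) — a convolution of [4/19, 5/19, 4/19, 2/19, 4/19] and [5/21, 4/21, 1/7, 4/21, 5/21]. P(X+Y=0) = (4/19)×(5/21) = 20/399; P(X+Y=1) = (4/19)×(4/21) + (5/19)×(5/21) = 16/399 + 25/399 = 41/399; P(X+Y=2) = (4/19)×(1/7) + (5/19)×(4/21) + (4/19)×(5/21) = 4/133 + 20/399 + 20/399 = 52/399; P(X+Y=3) = (4/19)×(4/21) + (5/19)×(1/7) + (4/19)×(4/21) + (2/19)×(5/21) = 16/399 + 5/133 + 16/399 + 10/399 = 1/7; P(X+Y=4) = (4/19)×(5/21) + (5/19)×(4/21) + (4/19)×(1/7) + (2/19)×(4/21) + (4/19)×(5/21) = 20/399 + 20/399 + 4/133 + 8/399 + 20/399 = 80/399; P(X+Y=5) = (5/19)×(5/21) + (4/19)×(4/21) + (2/19)×(1/7) + (4/19)×(4/21) = 25/399 + 16/399 + 2/133 + 16/399 = 3/19; P(X+Y=6) = (4/19)×(5/21) + (2/19)×(4/21) + (4/19)×(1/7) = 20/399 + 8/399 + 4/133 = 40/399; P(X+Y=7) = (2/19)×(5/21) + (4/19)×(4/21) = 10/399 + 16/399 = 26/399; P(X+Y=8) = (4/19)×(5/21) = 20/399. PMF: [20/399, 41/399, 52/399, 1/7, 80/399, 3/19, 40/399, 26/399, 20/399] (sums to 1 ✓)

[20/399, 41/399, 52/399, 1/7, 80/399, 3/19, 40/399, 26/399, 20/399]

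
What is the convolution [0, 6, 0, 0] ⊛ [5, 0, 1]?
y[0] = 0×5 = 0; y[1] = 0×0 + 6×5 = 30; y[2] = 0×1 + 6×0 + 0×5 = 0; y[3] = 6×1 + 0×0 + 0×5 = 6; y[4] = 0×1 + 0×0 = 0; y[5] = 0×1 = 0

[0, 30, 0, 6, 0, 0]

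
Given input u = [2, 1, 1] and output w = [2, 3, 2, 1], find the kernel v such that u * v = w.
Output length 4 = len(u) + len(v) - 1 ⇒ len(v) = 2. Solve v forward using v[k] = (w[k] - Σ_{i≥1} u[i]·v[k-i]) / u[0]: v[0] = w[0] / u[0] = 2 / 2 = 1; v[1] = (w[1] - 1×1) / u[0] = (3 - 1×1) / 2 = 1. So v = [1, 1]. Forward-check [2, 1, 1] * [1, 1]: w[0] = 2×1 = 2; w[1] = 2×1 + 1×1 = 3; w[2] = 1×1 + 1×1 = 2; w[3] = 1×1 = 1 → [2, 3, 2, 1] ✓

[1, 1]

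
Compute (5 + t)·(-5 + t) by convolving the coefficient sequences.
Ascending coefficients: a = [5, 1], b = [-5, 1]. c[0] = 5×-5 = -25; c[1] = 5×1 + 1×-5 = 0; c[2] = 1×1 = 1. Result coefficients: [-25, 0, 1] → -25 + t^2

-25 + t^2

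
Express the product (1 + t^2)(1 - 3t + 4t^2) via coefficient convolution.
Ascending coefficients: a = [1, 0, 1], b = [1, -3, 4]. c[0] = 1×1 = 1; c[1] = 1×-3 + 0×1 = -3; c[2] = 1×4 + 0×-3 + 1×1 = 5; c[3] = 0×4 + 1×-3 = -3; c[4] = 1×4 = 4. Result coefficients: [1, -3, 5, -3, 4] → 1 - 3t + 5t^2 - 3t^3 + 4t^4

1 - 3t + 5t^2 - 3t^3 + 4t^4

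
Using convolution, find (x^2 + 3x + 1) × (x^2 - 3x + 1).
Ascending coefficients: a = [1, 3, 1], b = [1, -3, 1]. c[0] = 1×1 = 1; c[1] = 1×-3 + 3×1 = 0; c[2] = 1×1 + 3×-3 + 1×1 = -7; c[3] = 3×1 + 1×-3 = 0; c[4] = 1×1 = 1. Result coefficients: [1, 0, -7, 0, 1] → x^4 - 7x^2 + 1

x^4 - 7x^2 + 1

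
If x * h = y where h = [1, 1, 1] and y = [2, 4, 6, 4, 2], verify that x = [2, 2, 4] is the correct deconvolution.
Forward-compute [2, 2, 4] * [1, 1, 1]: y[0] = 2×1 = 2; y[1] = 2×1 + 2×1 = 4; y[2] = 2×1 + 2×1 + 4×1 = 8; y[3] = 2×1 + 4×1 = 6; y[4] = 4×1 = 4 → [2, 4, 8, 6, 4]. Does not match given y = [2, 4, 6, 4, 2].

Not verified. [2, 2, 4] * [1, 1, 1] = [2, 4, 8, 6, 4], which differs from [2, 4, 6, 4, 2] at index 2.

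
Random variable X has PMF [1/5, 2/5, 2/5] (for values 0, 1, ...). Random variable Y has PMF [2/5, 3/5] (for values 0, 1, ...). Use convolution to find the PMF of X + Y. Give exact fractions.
P(X+Y=k) = Σ_i P(X=i)·P(Y=k-i) — a convolution of [1/5, 2/5, 2/5] and [2/5, 3/5]. P(X+Y=0) = (1/5)×(2/5) = 2/25; P(X+Y=1) = (1/5)×(3/5) + (2/5)×(2/5) = 3/25 + 4/25 = 7/25; P(X+Y=2) = (2/5)×(3/5) + (2/5)×(2/5) = 6/25 + 4/25 = 2/5; P(X+Y=3) = (2/5)×(3/5) = 6/25. PMF: [2/25, 7/25, 2/5, 6/25] (sums to 1 ✓)

[2/25, 7/25, 2/5, 6/25]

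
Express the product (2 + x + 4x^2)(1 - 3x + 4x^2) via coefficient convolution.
Ascending coefficients: a = [2, 1, 4], b = [1, -3, 4]. c[0] = 2×1 = 2; c[1] = 2×-3 + 1×1 = -5; c[2] = 2×4 + 1×-3 + 4×1 = 9; c[3] = 1×4 + 4×-3 = -8; c[4] = 4×4 = 16. Result coefficients: [2, -5, 9, -8, 16] → 2 - 5x + 9x^2 - 8x^3 + 16x^4

2 - 5x + 9x^2 - 8x^3 + 16x^4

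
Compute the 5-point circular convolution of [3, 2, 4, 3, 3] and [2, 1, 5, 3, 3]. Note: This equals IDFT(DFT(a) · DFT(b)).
Either evaluate y[k] = Σ_j a[j]·b[(k-j) mod 5] directly, or use IDFT(DFT(a) · DFT(b)). y[0] = 3×2 + 2×3 + 4×3 + 3×5 + 3×1 = 42; y[1] = 3×1 + 2×2 + 4×3 + 3×3 + 3×5 = 43; y[2] = 3×5 + 2×1 + 4×2 + 3×3 + 3×3 = 43; y[3] = 3×3 + 2×5 + 4×1 + 3×2 + 3×3 = 38; y[4] = 3×3 + 2×3 + 4×5 + 3×1 + 3×2 = 44. Result: [42, 43, 43, 38, 44]

[42, 43, 43, 38, 44]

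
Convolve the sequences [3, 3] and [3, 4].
y[0] = 3×3 = 9; y[1] = 3×4 + 3×3 = 21; y[2] = 3×4 = 12

[9, 21, 12]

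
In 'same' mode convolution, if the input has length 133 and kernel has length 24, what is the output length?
'Same' mode returns an output with the same length as the input: 133

133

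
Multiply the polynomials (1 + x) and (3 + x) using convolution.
Ascending coefficients: a = [1, 1], b = [3, 1]. c[0] = 1×3 = 3; c[1] = 1×1 + 1×3 = 4; c[2] = 1×1 = 1. Result coefficients: [3, 4, 1] → 3 + 4x + x^2

3 + 4x + x^2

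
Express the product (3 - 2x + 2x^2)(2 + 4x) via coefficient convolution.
Ascending coefficients: a = [3, -2, 2], b = [2, 4]. c[0] = 3×2 = 6; c[1] = 3×4 + -2×2 = 8; c[2] = -2×4 + 2×2 = -4; c[3] = 2×4 = 8. Result coefficients: [6, 8, -4, 8] → 6 + 8x - 4x^2 + 8x^3

6 + 8x - 4x^2 + 8x^3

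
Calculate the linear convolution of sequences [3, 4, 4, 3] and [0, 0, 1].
y[0] = 3×0 = 0; y[1] = 3×0 + 4×0 = 0; y[2] = 3×1 + 4×0 + 4×0 = 3; y[3] = 4×1 + 4×0 + 3×0 = 4; y[4] = 4×1 + 3×0 = 4; y[5] = 3×1 = 3

[0, 0, 3, 4, 4, 3]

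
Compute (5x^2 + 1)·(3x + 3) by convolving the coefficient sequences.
Ascending coefficients: a = [1, 0, 5], b = [3, 3]. c[0] = 1×3 = 3; c[1] = 1×3 + 0×3 = 3; c[2] = 0×3 + 5×3 = 15; c[3] = 5×3 = 15. Result coefficients: [3, 3, 15, 15] → 15x^3 + 15x^2 + 3x + 3

15x^3 + 15x^2 + 3x + 3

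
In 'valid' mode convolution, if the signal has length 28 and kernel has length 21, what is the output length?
'Valid' mode counts only positions where the kernel fully overlaps the signal: m - n + 1 = 28 - 21 + 1 = 8

8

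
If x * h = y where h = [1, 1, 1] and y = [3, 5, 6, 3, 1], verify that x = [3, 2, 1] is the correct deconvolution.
Forward-compute [3, 2, 1] * [1, 1, 1]: y[0] = 3×1 = 3; y[1] = 3×1 + 2×1 = 5; y[2] = 3×1 + 2×1 + 1×1 = 6; y[3] = 2×1 + 1×1 = 3; y[4] = 1×1 = 1 → [3, 5, 6, 3, 1]. Matches given y = [3, 5, 6, 3, 1], so verified.

Verified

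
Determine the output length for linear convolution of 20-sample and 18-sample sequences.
Linear/full convolution length: m + n - 1 = 20 + 18 - 1 = 37

37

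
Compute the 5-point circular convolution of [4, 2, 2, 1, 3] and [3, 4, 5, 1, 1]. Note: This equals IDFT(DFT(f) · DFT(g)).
Either evaluate y[k] = Σ_j f[j]·g[(k-j) mod 5] directly, or use IDFT(DFT(f) · DFT(g)). y[0] = 4×3 + 2×1 + 2×1 + 1×5 + 3×4 = 33; y[1] = 4×4 + 2×3 + 2×1 + 1×1 + 3×5 = 40; y[2] = 4×5 + 2×4 + 2×3 + 1×1 + 3×1 = 38; y[3] = 4×1 + 2×5 + 2×4 + 1×3 + 3×1 = 28; y[4] = 4×1 + 2×1 + 2×5 + 1×4 + 3×3 = 29. Result: [33, 40, 38, 28, 29]

[33, 40, 38, 28, 29]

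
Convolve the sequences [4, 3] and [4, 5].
y[0] = 4×4 = 16; y[1] = 4×5 + 3×4 = 32; y[2] = 3×5 = 15

[16, 32, 15]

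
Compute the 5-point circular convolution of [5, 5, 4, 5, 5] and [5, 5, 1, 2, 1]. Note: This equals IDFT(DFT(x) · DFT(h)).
Either evaluate y[k] = Σ_j x[j]·h[(k-j) mod 5] directly, or use IDFT(DFT(x) · DFT(h)). y[0] = 5×5 + 5×1 + 4×2 + 5×1 + 5×5 = 68; y[1] = 5×5 + 5×5 + 4×1 + 5×2 + 5×1 = 69; y[2] = 5×1 + 5×5 + 4×5 + 5×1 + 5×2 = 65; y[3] = 5×2 + 5×1 + 4×5 + 5×5 + 5×1 = 65; y[4] = 5×1 + 5×2 + 4×1 + 5×5 + 5×5 = 69. Result: [68, 69, 65, 65, 69]

[68, 69, 65, 65, 69]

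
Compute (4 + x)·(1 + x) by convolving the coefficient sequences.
Ascending coefficients: a = [4, 1], b = [1, 1]. c[0] = 4×1 = 4; c[1] = 4×1 + 1×1 = 5; c[2] = 1×1 = 1. Result coefficients: [4, 5, 1] → 4 + 5x + x^2

4 + 5x + x^2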